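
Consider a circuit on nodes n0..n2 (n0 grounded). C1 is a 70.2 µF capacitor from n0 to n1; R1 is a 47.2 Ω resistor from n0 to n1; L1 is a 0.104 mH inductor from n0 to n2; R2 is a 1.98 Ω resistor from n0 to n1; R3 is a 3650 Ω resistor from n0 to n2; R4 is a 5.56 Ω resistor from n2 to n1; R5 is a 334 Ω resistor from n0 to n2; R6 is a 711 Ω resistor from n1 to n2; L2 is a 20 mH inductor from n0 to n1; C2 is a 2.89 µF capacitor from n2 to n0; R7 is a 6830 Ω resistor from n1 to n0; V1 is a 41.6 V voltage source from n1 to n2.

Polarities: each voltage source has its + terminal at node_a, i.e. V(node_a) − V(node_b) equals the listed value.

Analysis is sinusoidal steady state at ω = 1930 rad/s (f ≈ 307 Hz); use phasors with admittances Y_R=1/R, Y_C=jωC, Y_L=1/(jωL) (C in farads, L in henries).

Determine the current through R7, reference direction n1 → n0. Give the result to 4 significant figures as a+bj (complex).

0.006155-0.0006658j A

Apply KCL at each of the 2 non-ground nodes and solve the resulting linear system.
Node n1: branches {C1, R1, R2, R4, R6, L2, R7, V1} → V_1 = 42.04-4.547j
Node n2: branches {L1, R3, R4, R5, R6, C2, V1} → V_2 = 0.4418-4.547j
Source currents: i(V1)=-30.17-2.213j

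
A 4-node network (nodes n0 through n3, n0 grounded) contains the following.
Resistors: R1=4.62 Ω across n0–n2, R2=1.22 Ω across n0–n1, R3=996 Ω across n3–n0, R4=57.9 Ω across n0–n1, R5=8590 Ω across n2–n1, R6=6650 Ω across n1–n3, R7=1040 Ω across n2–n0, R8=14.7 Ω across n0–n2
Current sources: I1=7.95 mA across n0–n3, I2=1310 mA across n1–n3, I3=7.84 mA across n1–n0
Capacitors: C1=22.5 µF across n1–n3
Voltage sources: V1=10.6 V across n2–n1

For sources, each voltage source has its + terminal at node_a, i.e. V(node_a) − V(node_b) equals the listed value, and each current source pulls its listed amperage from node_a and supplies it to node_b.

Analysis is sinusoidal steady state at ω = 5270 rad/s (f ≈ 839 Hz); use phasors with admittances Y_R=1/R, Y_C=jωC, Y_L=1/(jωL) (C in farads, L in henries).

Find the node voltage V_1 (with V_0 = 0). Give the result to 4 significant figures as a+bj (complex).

Element admittances at ω=5270 rad/s:
  Y(R1) = 0.2165+0.000j S between n0,n2
  Y(R2) = 0.8197+0.000j S between n0,n1
  Y(R3) = 0.001004+0.000j S between n3,n0
  I1: injects 0.00795 A into n3 (from n0)
  I2: injects 1.31 A into n3 (from n1)
  Y(R4) = 0.01727+0.000j S between n0,n1
  Y(R5) = 0.0001164+0.000j S between n2,n1
  I3: injects 0.00784 A into n0 (from n1)
  Y(C1) = 0.000+0.1186j S between n1,n3
  Y(R6) = 0.0001504+0.000j S between n1,n3
  Y(R7) = 0.0009615+0.000j S between n2,n0
  Y(R8) = 0.06803+0.000j S between n0,n2
  V1: constraint V(n2)−V(n1) = 10.6
Assemble and solve the 4×4 MNA system:
  V(n1)=-2.693+0.009953j  V(n2)=7.907+0.009953j  V(n3)=-2.585-11.13j
  i(V1)=-2.258-0.002841j

-2.693+0.009953j V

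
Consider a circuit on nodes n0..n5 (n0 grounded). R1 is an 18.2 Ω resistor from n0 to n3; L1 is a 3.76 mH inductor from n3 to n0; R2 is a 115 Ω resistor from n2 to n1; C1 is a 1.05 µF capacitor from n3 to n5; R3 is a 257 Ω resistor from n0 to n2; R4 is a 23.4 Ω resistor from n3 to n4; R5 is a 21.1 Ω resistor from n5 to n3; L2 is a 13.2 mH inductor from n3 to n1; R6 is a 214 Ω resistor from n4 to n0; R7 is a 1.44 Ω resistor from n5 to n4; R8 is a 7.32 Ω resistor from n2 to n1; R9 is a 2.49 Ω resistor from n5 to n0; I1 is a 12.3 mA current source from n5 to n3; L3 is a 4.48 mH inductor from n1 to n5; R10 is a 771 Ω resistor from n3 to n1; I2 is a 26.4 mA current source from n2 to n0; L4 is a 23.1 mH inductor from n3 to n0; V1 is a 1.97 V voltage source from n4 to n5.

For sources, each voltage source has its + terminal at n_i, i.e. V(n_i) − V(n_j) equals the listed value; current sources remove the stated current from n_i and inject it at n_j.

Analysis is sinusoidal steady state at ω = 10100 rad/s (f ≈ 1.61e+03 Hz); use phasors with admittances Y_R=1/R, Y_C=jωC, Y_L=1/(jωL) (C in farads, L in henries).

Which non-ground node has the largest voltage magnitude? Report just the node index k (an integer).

4

Apply KCL at each of the 5 non-ground nodes and solve the resulting linear system.
Node n1: branches {R2, L2, R8, L3, R10} → V_1 = -0.1306-0.7754j
Node n2: branches {R2, R3, R8, I2} → V_2 = -0.3042-0.7552j
Node n3: branches {R1, L1, C1, R4, R5, L2, I1, R10, L4} → V_3 = 0.4987+0.1012j
Node n4: branches {R4, R6, R7, V1} → V_4 = 1.810+0.03113j
Node n5: branches {C1, R5, R7, R9, I1, L3, V1} → V_5 = -0.1598+0.03113j
Source currents: i(V1)=-1.433+0.002847j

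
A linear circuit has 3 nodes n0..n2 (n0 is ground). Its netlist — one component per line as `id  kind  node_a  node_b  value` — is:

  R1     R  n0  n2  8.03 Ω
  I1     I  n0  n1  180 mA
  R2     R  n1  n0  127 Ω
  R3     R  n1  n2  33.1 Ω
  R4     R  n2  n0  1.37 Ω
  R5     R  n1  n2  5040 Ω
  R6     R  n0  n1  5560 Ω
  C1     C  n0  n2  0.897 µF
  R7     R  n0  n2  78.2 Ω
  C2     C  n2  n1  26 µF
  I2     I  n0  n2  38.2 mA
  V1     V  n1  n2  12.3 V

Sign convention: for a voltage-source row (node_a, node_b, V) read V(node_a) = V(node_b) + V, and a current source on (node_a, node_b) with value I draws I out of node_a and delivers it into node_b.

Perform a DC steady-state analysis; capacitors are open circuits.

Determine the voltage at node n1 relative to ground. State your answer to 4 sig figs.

12.44 V

MNA unknowns: 2 node voltages V₁..V_2 plus 1 source current (V1)
R1: Y=0.1245 on G[0,2]
I1: z[0]−=0.18, z[1]+=0.18
R2: Y=0.007874 on G[1,0]
R3: Y=0.03021 on G[1,2]
R4: Y=0.7299 on G[2,0]
R5: Y=0.0001984 on G[1,2]
R6: Y=0.0001799 on G[0,1]
C1: Y=0.000 on G[0,2]
R7: Y=0.01279 on G[0,2]
C2: Y=0.000 on G[2,1]
I2: z[0]−=0.0382, z[2]+=0.0382
V1: row V1−V2=12.3, i_V1 at 1,2
solve → V1=12.44, V2=0.1361
aux → i_V1=-0.2942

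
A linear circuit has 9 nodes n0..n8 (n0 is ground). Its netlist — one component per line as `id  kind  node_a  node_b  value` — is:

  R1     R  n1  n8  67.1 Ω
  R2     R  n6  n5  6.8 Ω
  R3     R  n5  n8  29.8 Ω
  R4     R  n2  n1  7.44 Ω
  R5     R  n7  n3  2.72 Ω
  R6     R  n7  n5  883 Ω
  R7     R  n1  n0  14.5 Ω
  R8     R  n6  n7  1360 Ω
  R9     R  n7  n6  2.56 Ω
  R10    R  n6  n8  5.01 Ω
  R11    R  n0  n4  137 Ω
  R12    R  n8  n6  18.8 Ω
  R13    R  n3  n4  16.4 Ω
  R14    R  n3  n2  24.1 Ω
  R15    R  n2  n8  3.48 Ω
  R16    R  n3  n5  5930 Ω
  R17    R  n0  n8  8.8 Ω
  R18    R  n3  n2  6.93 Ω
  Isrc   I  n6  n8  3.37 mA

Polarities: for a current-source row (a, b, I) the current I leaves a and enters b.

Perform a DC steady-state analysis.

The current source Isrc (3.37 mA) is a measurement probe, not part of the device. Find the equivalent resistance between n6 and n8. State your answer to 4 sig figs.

Element admittances at DC:
  Y(R1) = 0.01490 S between n1,n8
  Y(R2) = 0.1471 S between n6,n5
  Y(R3) = 0.03356 S between n5,n8
  Y(R4) = 0.1344 S between n2,n1
  Y(R5) = 0.3676 S between n7,n3
  Y(R6) = 0.001133 S between n7,n5
  Y(R7) = 0.06897 S between n1,n0
  Y(R8) = 0.0007353 S between n6,n7
  Y(R9) = 0.3906 S between n7,n6
  Y(R10) = 0.1996 S between n6,n8
  Y(R11) = 0.007299 S between n0,n4
  Y(R12) = 0.05319 S between n8,n6
  Y(R13) = 0.06098 S between n3,n4
  Y(R14) = 0.04149 S between n3,n2
  Y(R15) = 0.2874 S between n2,n8
  Y(R16) = 0.0001686 S between n3,n5
  Y(R17) = 0.1136 S between n0,n8
  Y(R18) = 0.1443 S between n3,n2
  Isrc: injects 0.00337 A into n8 (from n6)
Assemble and solve the 8×8 MNA system:
  V(n1)=-0.0007734  V(n2)=-0.001340  V(n3)=-0.004990  V(n4)=-0.004457  V(n5)=-0.006972  V(n6)=-0.008738  V(n7)=-0.006923  V(n8)=0.0007556

R_eq = 2.817 Ω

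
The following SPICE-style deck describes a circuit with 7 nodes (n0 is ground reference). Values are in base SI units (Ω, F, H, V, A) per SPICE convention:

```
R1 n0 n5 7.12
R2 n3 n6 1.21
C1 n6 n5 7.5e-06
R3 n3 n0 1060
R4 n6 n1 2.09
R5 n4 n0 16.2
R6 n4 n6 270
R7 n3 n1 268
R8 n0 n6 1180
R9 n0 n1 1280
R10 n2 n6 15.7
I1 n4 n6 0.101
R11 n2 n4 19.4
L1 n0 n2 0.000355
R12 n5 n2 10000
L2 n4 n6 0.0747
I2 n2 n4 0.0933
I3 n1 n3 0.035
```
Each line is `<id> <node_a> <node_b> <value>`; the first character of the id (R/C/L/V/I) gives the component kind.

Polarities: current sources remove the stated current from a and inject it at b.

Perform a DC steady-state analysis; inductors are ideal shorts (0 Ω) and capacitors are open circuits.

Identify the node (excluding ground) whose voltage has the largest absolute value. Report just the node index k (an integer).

Element admittances at DC:
  Y(R1) = 0.1404 S between n0,n5
  Y(R2) = 0.8264 S between n3,n6
  Y(C1) = 0.000 S between n6,n5
  Y(R3) = 0.0009434 S between n3,n0
  Y(R4) = 0.4785 S between n6,n1
  Y(R5) = 0.06173 S between n4,n0
  Y(R6) = 0.003704 S between n4,n6
  Y(R7) = 0.003731 S between n3,n1
  Y(R8) = 0.0008475 S between n0,n6
  Y(R9) = 0.0007813 S between n0,n1
  Y(R10) = 0.06369 S between n2,n6
  I1: injects 0.101 A into n6 (from n4)
  Y(R11) = 0.05155 S between n2,n4
  L1: short n0↔n2 (DC inductor)
  Y(R12) = 0.0001000 S between n5,n2
  L2: short n4↔n6 (DC inductor)
  I2: injects 0.0933 A into n4 (from n2)
  I3: injects 0.035 A into n3 (from n1)
Assemble and solve the 8×8 MNA system:
  V(n1)=0.4468  V(n2)=0.000  V(n3)=0.5610  V(n4)=0.5198  V(n5)=0.000  V(n6)=0.5198
  i(L1)=0.03340  i(L2)=-0.06658

3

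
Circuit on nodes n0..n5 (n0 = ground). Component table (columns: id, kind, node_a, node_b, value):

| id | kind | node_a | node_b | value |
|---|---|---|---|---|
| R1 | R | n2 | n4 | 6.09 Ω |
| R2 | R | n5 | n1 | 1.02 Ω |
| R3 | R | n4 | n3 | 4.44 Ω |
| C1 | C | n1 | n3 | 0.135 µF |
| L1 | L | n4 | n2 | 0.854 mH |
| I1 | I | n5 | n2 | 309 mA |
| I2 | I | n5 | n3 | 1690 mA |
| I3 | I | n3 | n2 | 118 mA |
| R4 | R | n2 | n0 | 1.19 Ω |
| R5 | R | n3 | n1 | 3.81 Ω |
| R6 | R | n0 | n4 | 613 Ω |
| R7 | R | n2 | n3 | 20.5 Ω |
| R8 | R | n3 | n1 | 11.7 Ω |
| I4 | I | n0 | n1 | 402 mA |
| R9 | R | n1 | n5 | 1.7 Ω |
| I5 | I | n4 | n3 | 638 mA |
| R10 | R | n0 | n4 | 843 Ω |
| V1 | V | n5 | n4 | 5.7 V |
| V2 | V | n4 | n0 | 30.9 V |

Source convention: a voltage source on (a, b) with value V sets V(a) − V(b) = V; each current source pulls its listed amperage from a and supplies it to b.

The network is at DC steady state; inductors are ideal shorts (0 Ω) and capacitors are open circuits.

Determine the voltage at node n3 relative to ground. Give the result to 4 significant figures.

37.89 V

Apply KCL at each of the 5 non-ground nodes and solve the resulting linear system.
Node n1: branches {R2, C1, R5, R8, I4, R9} → V_1 = 37.04
Node n2: branches {R1, L1, I1, I3, R4, R7} → V_2 = 30.90
Node n3: branches {R3, C1, I2, I3, R5, R7, R8, I5} → V_3 = 37.89
Node n4: branches {R1, R3, L1, R6, I5, R10, V1, V2} → V_4 = 30.90
Node n5: branches {R2, I1, I2, R9, V1} → V_5 = 36.60
Source currents: i(L1)=25.20, i(V1)=-1.302, i(V2)=-25.65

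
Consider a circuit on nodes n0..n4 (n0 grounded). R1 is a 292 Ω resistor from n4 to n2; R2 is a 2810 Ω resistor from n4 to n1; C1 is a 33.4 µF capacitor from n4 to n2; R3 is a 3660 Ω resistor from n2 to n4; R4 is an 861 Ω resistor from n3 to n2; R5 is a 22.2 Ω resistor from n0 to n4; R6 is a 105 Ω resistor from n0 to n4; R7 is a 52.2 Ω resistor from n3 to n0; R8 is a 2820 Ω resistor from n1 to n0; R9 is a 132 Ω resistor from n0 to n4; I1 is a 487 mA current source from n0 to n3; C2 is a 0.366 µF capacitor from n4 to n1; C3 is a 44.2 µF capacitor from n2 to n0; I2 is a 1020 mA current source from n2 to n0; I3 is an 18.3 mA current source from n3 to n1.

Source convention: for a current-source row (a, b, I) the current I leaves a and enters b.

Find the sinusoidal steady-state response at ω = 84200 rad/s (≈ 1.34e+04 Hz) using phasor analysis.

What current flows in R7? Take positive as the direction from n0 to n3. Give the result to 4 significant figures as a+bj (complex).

-0.4419-0.0002867j A

Element admittances at ω=84200 rad/s:
  Y(R1) = 0.003425+0.000j S between n4,n2
  Y(R2) = 0.0003559+0.000j S between n4,n1
  Y(C1) = 0.000+2.812j S between n4,n2
  Y(R3) = 0.0002732+0.000j S between n2,n4
  Y(R4) = 0.001161+0.000j S between n3,n2
  Y(R5) = 0.04505+0.000j S between n0,n4
  Y(R6) = 0.009524+0.000j S between n0,n4
  Y(R7) = 0.01916+0.000j S between n3,n0
  Y(R8) = 0.0003546+0.000j S between n1,n0
  Y(R9) = 0.007576+0.000j S between n0,n4
  I1: injects 0.487 A into n3 (from n0)
  Y(C2) = 0.000+0.03082j S between n4,n1
  Y(C3) = 0.000+3.722j S between n2,n0
  I2: injects 1.02 A into n0 (from n2)
  I3: injects 0.0183 A into n1 (from n3)
Assemble and solve the 4×4 MNA system:
  V(n1)=0.0008641-0.3386j  V(n2)=-0.004304+0.2618j  V(n3)=23.07+0.01496j  V(n4)=-0.009888+0.2551j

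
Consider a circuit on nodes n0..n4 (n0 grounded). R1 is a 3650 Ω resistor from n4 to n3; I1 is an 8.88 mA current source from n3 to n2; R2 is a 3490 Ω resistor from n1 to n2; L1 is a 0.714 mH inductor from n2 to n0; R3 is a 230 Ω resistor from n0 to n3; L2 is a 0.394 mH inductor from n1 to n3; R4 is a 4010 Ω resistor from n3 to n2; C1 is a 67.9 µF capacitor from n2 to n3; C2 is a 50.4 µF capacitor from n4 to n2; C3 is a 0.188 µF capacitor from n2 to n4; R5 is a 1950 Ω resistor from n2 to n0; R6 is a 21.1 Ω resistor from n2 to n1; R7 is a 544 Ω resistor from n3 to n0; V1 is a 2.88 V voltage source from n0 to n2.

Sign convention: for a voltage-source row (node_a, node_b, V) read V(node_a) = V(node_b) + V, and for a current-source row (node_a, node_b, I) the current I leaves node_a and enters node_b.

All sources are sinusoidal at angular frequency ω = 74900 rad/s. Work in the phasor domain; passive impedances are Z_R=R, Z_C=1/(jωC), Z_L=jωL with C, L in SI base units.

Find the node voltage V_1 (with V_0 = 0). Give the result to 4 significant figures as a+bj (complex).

Element admittances at ω=74900 rad/s:
  Y(R1) = 0.0002740+0.000j S between n4,n3
  I1: injects 0.00888 A into n2 (from n3)
  Y(R2) = 0.0002865+0.000j S between n1,n2
  Y(L1) = 0.000-0.01870j S between n2,n0
  Y(R3) = 0.004348+0.000j S between n0,n3
  Y(L2) = 0.000-0.03389j S between n1,n3
  Y(R4) = 0.0002494+0.000j S between n3,n2
  Y(C1) = 0.000+5.086j S between n2,n3
  Y(C2) = 0.000+3.775j S between n4,n2
  Y(C3) = 0.000+0.01408j S between n2,n4
  Y(R5) = 0.0005128+0.000j S between n2,n0
  Y(R6) = 0.04739+0.000j S between n2,n1
  Y(R7) = 0.001838+0.000j S between n3,n0
  V1: constraint V(n0)−V(n2) = 2.88
Assemble and solve the 5×5 MNA system:
  V(n1)=-2.881-0.0005960j  V(n2)=-2.880+0.000j  V(n3)=-2.880-0.001765j  V(n4)=-2.880+0.000j
  i(V1)=-0.01929+0.05384j

-2.881-0.0005960j V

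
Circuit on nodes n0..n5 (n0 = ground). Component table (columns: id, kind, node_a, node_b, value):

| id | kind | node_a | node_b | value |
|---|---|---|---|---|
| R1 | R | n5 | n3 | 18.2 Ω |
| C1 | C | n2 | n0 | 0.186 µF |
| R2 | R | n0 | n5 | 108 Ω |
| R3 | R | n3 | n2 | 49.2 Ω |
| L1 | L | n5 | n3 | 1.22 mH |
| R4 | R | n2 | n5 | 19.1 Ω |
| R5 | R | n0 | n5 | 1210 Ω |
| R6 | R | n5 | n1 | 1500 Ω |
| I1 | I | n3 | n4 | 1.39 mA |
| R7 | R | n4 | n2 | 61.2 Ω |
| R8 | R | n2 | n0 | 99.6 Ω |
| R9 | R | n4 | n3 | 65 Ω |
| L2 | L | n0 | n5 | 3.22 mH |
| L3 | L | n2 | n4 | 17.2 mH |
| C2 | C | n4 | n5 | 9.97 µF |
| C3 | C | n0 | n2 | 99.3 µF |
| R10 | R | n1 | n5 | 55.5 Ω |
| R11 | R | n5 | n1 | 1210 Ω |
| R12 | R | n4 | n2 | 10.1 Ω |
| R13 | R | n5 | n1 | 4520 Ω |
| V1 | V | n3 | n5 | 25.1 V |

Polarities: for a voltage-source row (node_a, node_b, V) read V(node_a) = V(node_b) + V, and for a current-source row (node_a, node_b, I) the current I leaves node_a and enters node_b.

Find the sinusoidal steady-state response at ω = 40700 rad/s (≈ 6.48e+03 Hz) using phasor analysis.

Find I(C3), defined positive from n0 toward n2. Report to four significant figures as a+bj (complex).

MNA unknowns: 5 node voltages V₁..V_5 plus 1 source current (V1)
R1: Y=0.05495+0.000j on G[5,3]
C1: Y=0.000+0.007570j on G[2,0]
R2: Y=0.009259+0.000j on G[0,5]
R3: Y=0.02033+0.000j on G[3,2]
L1: Y=0.000-0.02014j on G[5,3]
R4: Y=0.05236+0.000j on G[2,5]
R5: Y=0.0008264+0.000j on G[0,5]
R6: Y=0.0006667+0.000j on G[5,1]
I1: z[3]−=0.00139, z[4]+=0.00139
R7: Y=0.01634+0.000j on G[4,2]
R8: Y=0.01004+0.000j on G[2,0]
R9: Y=0.01538+0.000j on G[4,3]
L2: Y=0.000-0.007630j on G[0,5]
L3: Y=0.000-0.001428j on G[2,4]
C2: Y=0.000+0.4058j on G[4,5]
C3: Y=0.000+4.042j on G[0,2]
R10: Y=0.01802+0.000j on G[1,5]
R11: Y=0.0008264+0.000j on G[5,1]
R12: Y=0.09901+0.000j on G[4,2]
R13: Y=0.0002212+0.000j on G[5,1]
V1: row V3−V5=25.1, i_V1 at 3,5
solve → V1=-2.774+0.8323j, V2=-0.007288-0.005360j, V3=22.33+0.8323j, V4=-2.489-0.8202j, V5=-2.774+0.8323j
aux → i_V1=-2.216+0.4630j

-0.02166+0.02946j A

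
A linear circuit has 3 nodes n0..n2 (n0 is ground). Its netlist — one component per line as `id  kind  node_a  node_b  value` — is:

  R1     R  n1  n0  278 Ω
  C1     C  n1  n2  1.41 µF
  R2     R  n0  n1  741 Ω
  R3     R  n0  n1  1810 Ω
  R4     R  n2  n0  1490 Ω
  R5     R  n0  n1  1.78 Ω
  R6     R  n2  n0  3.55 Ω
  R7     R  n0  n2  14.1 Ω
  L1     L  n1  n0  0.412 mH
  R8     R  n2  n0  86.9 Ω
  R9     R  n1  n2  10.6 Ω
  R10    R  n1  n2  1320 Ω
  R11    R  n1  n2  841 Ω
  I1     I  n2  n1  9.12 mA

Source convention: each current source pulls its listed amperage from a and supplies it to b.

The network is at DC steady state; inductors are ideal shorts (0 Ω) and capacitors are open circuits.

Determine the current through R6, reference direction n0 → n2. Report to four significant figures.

MNA unknowns: 2 node voltages V₁..V_2 plus 1 source current (L1)
R1: Y=0.003597 on G[1,0]
C1: Y=0.000 on G[1,2]
R2: Y=0.001350 on G[0,1]
R3: Y=0.0005525 on G[0,1]
R4: Y=0.0006711 on G[2,0]
R5: Y=0.5618 on G[0,1]
R6: Y=0.2817 on G[2,0]
R7: Y=0.07092 on G[0,2]
L1: row V1−V0=0, i_L1 at 1,0
R8: Y=0.01151 on G[2,0]
R9: Y=0.09434 on G[1,2]
R10: Y=0.0007576 on G[1,2]
R11: Y=0.001189 on G[1,2]
I1: z[2]−=0.00912, z[1]+=0.00912
solve → V1=0.000, V2=-0.01978
aux → i_L1=0.007215

0.005572 A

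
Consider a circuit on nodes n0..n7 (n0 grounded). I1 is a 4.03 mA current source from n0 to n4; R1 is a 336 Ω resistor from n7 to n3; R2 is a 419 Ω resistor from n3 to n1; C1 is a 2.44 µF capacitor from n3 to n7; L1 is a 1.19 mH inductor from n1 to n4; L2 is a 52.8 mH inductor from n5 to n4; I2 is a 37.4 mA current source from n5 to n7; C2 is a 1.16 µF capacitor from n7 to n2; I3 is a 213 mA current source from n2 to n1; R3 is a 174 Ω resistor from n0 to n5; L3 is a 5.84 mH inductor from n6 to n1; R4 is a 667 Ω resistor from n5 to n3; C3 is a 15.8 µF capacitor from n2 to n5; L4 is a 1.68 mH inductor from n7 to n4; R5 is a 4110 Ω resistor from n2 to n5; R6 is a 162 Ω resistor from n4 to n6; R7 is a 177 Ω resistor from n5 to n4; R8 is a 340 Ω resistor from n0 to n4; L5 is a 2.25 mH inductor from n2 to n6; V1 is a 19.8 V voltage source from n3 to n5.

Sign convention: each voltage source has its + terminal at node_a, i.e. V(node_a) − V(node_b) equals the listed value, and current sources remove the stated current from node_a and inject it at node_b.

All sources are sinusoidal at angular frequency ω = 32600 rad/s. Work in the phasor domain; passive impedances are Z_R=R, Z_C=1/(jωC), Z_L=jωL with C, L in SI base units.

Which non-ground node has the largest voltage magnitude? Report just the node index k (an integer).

3

Element admittances at ω=32600 rad/s:
  I1: injects 0.00403 A into n4 (from n0)
  Y(R1) = 0.002976+0.000j S between n7,n3
  Y(R2) = 0.002387+0.000j S between n3,n1
  Y(C1) = 0.000+0.07954j S between n3,n7
  Y(L1) = 0.000-0.02578j S between n1,n4
  Y(L2) = 0.000-0.0005810j S between n5,n4
  I2: injects 0.0374 A into n7 (from n5)
  Y(C2) = 0.000+0.03782j S between n7,n2
  I3: injects 0.213 A into n1 (from n2)
  Y(R3) = 0.005747+0.000j S between n0,n5
  Y(L3) = 0.000-0.005253j S between n6,n1
  Y(R4) = 0.001499+0.000j S between n5,n3
  Y(C3) = 0.000+0.5151j S between n2,n5
  Y(L4) = 0.000-0.01826j S between n7,n4
  Y(R5) = 0.0002433+0.000j S between n2,n5
  Y(R6) = 0.006173+0.000j S between n4,n6
  Y(R7) = 0.005650+0.000j S between n5,n4
  Y(R8) = 0.002941+0.000j S between n0,n4
  Y(L5) = 0.000-0.01363j S between n2,n6
  V1: constraint V(n3)−V(n5) = 19.8
Assemble and solve the 8×8 MNA system:
  V(n1)=8.396+9.600j  V(n2)=-3.007-0.6455j  V(n3)=15.95-0.8346j  V(n4)=8.900+1.631j  V(n5)=-3.854-0.8346j  V(n6)=1.177+4.728j  V(n7)=10.04-1.771j
  i(V1)=0.009238-0.4477j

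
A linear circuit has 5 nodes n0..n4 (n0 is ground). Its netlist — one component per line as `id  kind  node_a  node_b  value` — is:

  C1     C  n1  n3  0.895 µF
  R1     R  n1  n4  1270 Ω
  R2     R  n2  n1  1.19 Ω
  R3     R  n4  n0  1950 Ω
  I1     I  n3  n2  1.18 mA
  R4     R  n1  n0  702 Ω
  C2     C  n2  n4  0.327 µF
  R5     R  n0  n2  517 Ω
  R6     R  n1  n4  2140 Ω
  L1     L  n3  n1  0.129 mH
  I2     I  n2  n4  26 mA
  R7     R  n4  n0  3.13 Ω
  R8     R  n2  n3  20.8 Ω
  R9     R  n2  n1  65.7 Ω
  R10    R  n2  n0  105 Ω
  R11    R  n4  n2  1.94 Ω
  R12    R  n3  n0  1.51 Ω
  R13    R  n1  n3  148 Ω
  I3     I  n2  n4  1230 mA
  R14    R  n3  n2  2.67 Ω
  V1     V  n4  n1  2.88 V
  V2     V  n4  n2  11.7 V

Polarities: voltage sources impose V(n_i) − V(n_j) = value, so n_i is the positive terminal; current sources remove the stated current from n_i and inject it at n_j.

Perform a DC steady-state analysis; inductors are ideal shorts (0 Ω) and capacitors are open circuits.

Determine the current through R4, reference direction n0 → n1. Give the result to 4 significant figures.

0.001175 A

Apply KCL at each of the 4 non-ground nodes and solve the resulting linear system.
Node n1: branches {C1, R1, R2, R4, R6, L1, R9, R13, V1} → V_1 = -0.8246
Node n2: branches {R2, I1, C2, R5, I2, R8, R9, R10, R11, I3, R14, V2} → V_2 = -9.645
Node n3: branches {C1, I1, L1, R8, R12, R13, R14} → V_3 = -0.8246
Node n4: branches {R1, R3, C2, R6, I2, R7, R11, I3, V1, V2} → V_4 = 2.055
Source currents: i(L1)=-3.183, i(V1)=10.72, i(V2)=-16.16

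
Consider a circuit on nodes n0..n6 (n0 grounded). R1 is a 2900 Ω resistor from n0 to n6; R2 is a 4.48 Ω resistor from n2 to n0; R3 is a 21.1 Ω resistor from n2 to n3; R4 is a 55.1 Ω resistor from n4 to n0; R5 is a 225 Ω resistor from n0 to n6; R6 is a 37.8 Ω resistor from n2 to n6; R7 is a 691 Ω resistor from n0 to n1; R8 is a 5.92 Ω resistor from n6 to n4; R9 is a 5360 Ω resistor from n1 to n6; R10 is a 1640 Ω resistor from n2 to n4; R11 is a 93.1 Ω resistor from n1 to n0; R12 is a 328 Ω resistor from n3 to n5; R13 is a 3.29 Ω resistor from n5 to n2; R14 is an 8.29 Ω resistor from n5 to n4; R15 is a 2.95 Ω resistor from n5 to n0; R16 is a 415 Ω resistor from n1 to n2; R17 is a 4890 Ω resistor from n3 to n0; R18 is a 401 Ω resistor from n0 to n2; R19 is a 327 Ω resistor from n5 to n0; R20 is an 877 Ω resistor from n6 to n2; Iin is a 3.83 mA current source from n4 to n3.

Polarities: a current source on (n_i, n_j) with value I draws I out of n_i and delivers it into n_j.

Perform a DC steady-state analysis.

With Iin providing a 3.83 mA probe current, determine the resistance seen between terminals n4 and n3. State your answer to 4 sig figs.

Apply KCL at each of the 6 non-ground nodes and solve the resulting linear system.
Node n1: branches {R7, R9, R11, R16} → V_1 = 0.0005023
Node n2: branches {R2, R3, R6, R10, R13, R16, R18, R20} → V_2 = 0.004556
Node n3: branches {R3, R12, R17, Iin} → V_3 = 0.07979
Node n4: branches {R4, R8, R10, R14, Iin} → V_4 = -0.02346
Node n5: branches {R12, R13, R14, R15, R19} → V_5 = -0.001561
Node n6: branches {R1, R5, R6, R8, R9, R20} → V_6 = -0.01904

R_eq = 26.96 Ω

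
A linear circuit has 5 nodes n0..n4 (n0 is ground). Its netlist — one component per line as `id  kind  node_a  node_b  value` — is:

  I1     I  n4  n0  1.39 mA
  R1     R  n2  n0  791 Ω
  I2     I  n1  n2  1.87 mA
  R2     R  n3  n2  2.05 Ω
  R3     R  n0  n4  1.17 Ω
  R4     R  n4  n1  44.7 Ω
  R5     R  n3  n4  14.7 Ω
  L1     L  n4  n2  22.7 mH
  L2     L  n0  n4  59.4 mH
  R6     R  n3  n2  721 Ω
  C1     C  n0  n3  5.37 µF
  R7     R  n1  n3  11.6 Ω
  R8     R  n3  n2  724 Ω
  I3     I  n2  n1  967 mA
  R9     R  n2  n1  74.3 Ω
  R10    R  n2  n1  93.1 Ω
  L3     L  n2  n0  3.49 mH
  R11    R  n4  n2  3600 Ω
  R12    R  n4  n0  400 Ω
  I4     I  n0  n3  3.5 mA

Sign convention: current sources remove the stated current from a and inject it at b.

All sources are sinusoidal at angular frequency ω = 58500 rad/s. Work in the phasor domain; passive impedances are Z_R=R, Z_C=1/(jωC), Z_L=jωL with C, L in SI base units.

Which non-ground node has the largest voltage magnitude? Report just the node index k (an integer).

1

MNA unknowns: 4 node voltages V₁..V_4
I1: z[4]−=0.00139, z[0]+=0.00139
R1: Y=0.001264+0.000j on G[2,0]
I2: z[1]−=0.00187, z[2]+=0.00187
R2: Y=0.4878+0.000j on G[3,2]
R3: Y=0.8547+0.000j on G[0,4]
R4: Y=0.02237+0.000j on G[4,1]
R5: Y=0.06803+0.000j on G[3,4]
L1: Y=0.000-0.0007530j on G[4,2]
L2: Y=0.000-0.0002878j on G[0,4]
R6: Y=0.001387+0.000j on G[3,2]
C1: Y=0.000+0.3141j on G[0,3]
R7: Y=0.08621+0.000j on G[1,3]
R8: Y=0.001381+0.000j on G[3,2]
I3: z[2]−=0.967, z[1]+=0.967
R9: Y=0.01346+0.000j on G[2,1]
R10: Y=0.01074+0.000j on G[2,1]
L3: Y=0.000-0.004898j on G[2,0]
R11: Y=0.0002778+0.000j on G[4,2]
R12: Y=0.002500+0.000j on G[4,0]
I4: z[0]−=0.0035, z[3]+=0.0035
solve → V1=6.902+0.3402j, V2=-1.677+0.3834j, V3=-0.1334+0.4063j, V4=0.1516+0.03880j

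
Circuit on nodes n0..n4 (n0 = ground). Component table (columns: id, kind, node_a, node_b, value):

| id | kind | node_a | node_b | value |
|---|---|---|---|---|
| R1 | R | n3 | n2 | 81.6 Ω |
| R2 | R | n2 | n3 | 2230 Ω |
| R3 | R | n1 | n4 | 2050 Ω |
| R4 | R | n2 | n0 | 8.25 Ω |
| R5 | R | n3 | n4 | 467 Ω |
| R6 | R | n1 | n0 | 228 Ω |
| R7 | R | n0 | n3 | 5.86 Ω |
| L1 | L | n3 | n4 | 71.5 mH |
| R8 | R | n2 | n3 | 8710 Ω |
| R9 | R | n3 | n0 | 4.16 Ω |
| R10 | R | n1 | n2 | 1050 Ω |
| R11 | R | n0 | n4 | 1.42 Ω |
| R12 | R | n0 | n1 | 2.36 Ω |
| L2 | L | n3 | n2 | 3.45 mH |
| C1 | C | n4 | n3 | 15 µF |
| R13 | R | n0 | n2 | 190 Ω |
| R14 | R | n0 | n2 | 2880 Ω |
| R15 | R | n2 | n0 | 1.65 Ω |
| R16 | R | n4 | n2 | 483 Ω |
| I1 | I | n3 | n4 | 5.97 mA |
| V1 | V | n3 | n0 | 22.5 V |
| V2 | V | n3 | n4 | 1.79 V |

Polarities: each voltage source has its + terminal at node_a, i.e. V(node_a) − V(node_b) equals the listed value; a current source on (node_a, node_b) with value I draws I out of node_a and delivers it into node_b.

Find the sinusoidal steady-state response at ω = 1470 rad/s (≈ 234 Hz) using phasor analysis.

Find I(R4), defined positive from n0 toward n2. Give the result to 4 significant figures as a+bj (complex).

MNA unknowns: 4 node voltages V₁..V_4 plus 2 source currents (V1, V2)
R1: Y=0.01225+0.000j on G[3,2]
R2: Y=0.0004484+0.000j on G[2,3]
R3: Y=0.0004878+0.000j on G[1,4]
R4: Y=0.1212+0.000j on G[2,0]
R5: Y=0.002141+0.000j on G[3,4]
R6: Y=0.004386+0.000j on G[1,0]
R7: Y=0.1706+0.000j on G[0,3]
L1: Y=0.000-0.009514j on G[3,4]
R8: Y=0.0001148+0.000j on G[2,3]
R9: Y=0.2404+0.000j on G[3,0]
R10: Y=0.0009524+0.000j on G[1,2]
R11: Y=0.7042+0.000j on G[0,4]
R12: Y=0.4237+0.000j on G[0,1]
L2: Y=0.000-0.1972j on G[3,2]
C1: Y=0.000+0.02205j on G[4,3]
R13: Y=0.005263+0.000j on G[0,2]
R14: Y=0.0003472+0.000j on G[0,2]
R15: Y=0.6061+0.000j on G[2,0]
R16: Y=0.002070+0.000j on G[4,2]
I1: z[3]−=0.00597, z[4]+=0.00597
V1: row V3−V0=22.5, i_V1 at 3,0
V2: row V3−V4=1.79, i_V2 at 3,4
solve → V1=0.02767-0.01204j, V2=1.873-5.432j, V3=22.50+0.000j, V4=20.71+0.000j
aux → i_V1=-25.22+3.986j, i_V2=14.62-0.01119j

-0.2270+0.6585j A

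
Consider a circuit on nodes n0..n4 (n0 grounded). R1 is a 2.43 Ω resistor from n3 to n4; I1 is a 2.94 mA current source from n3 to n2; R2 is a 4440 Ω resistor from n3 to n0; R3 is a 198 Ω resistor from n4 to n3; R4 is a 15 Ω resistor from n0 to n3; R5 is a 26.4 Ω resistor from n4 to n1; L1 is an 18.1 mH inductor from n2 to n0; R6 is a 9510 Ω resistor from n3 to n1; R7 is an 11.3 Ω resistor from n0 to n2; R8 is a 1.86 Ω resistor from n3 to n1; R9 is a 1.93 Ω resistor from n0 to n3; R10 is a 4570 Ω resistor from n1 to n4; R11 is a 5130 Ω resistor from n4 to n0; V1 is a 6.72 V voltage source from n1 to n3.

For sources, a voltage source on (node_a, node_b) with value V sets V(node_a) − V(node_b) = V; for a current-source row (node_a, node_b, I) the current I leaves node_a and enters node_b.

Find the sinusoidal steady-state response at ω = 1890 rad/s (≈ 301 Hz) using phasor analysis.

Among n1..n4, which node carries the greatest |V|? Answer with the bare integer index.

1

Element admittances at ω=1890 rad/s:
  Y(R1) = 0.4115+0.000j S between n3,n4
  I1: injects 0.00294 A into n2 (from n3)
  Y(R2) = 0.0002252+0.000j S between n3,n0
  Y(R3) = 0.005051+0.000j S between n4,n3
  Y(R4) = 0.06667+0.000j S between n0,n3
  Y(R5) = 0.03788+0.000j S between n4,n1
  Y(L1) = 0.000-0.02923j S between n2,n0
  Y(R6) = 0.0001052+0.000j S between n3,n1
  Y(R7) = 0.08850+0.000j S between n0,n2
  Y(R8) = 0.5376+0.000j S between n3,n1
  Y(R9) = 0.5181+0.000j S between n0,n3
  Y(R10) = 0.0002188+0.000j S between n1,n4
  Y(R11) = 0.0001949+0.000j S between n4,n0
  V1: constraint V(n1)−V(n3) = 6.72
Assemble and solve the 5×5 MNA system:
  V(n1)=6.715+0.000j  V(n2)=0.02995+0.009894j  V(n3)=-0.005211+0.000j  V(n4)=0.5576+0.000j
  i(V1)=-3.848+0.000j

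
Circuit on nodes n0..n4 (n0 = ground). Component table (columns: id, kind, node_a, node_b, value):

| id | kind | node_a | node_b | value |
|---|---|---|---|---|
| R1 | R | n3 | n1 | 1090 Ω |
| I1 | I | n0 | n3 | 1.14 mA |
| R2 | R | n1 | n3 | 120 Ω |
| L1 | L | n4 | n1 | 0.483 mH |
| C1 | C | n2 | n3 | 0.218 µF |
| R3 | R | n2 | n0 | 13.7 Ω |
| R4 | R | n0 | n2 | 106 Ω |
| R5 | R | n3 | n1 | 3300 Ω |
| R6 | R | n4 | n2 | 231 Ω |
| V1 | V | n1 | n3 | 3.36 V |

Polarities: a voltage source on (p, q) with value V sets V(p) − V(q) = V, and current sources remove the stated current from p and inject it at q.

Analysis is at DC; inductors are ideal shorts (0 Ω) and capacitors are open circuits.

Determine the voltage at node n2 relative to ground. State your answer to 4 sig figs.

0.01383 V

Apply KCL at each of the 4 non-ground nodes and solve the resulting linear system.
Node n1: branches {R1, R2, L1, R5, V1} → V_1 = 0.2772
Node n2: branches {C1, R3, R4, R6} → V_2 = 0.01383
Node n3: branches {R1, I1, R2, C1, R5, V1} → V_3 = -3.083
Node n4: branches {L1, R6} → V_4 = 0.2772
Source currents: i(L1)=-0.001140, i(V1)=-0.03324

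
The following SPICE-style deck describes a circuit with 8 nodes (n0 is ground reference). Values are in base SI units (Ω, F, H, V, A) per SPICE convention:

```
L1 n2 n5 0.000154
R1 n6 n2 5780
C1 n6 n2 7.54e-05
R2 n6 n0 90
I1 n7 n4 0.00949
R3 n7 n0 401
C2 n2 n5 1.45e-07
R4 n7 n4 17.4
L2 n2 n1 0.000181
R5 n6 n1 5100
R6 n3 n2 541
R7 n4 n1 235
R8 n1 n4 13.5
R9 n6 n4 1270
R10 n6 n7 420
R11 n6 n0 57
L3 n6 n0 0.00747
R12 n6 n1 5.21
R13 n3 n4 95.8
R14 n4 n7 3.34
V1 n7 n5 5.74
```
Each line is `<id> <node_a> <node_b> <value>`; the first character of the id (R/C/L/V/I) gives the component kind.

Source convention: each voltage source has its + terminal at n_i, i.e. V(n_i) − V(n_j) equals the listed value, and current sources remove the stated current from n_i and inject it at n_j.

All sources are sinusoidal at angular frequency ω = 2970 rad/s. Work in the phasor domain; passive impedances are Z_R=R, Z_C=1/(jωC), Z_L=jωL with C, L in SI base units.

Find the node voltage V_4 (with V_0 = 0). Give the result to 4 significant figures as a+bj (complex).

4.367-0.3064j V

Element admittances at ω=2970 rad/s:
  Y(L1) = 0.000-2.186j S between n2,n5
  Y(R1) = 0.0001730+0.000j S between n6,n2
  Y(C1) = 0.000+0.2239j S between n6,n2
  Y(R2) = 0.01111+0.000j S between n6,n0
  I1: injects 0.00949 A into n4 (from n7)
  Y(R3) = 0.002494+0.000j S between n7,n0
  Y(C2) = 0.000+0.0004306j S between n2,n5
  Y(R4) = 0.05747+0.000j S between n7,n4
  Y(L2) = 0.000-1.860j S between n2,n1
  Y(R5) = 0.0001961+0.000j S between n6,n1
  Y(R6) = 0.001848+0.000j S between n3,n2
  Y(R7) = 0.004255+0.000j S between n4,n1
  Y(R8) = 0.07407+0.000j S between n1,n4
  Y(R9) = 0.0007874+0.000j S between n6,n4
  Y(R10) = 0.002381+0.000j S between n6,n7
  Y(R11) = 0.01754+0.000j S between n6,n0
  Y(L3) = 0.000-0.04507j S between n6,n0
  Y(R12) = 0.1919+0.000j S between n6,n1
  Y(R13) = 0.01044+0.000j S between n3,n4
  Y(R14) = 0.2994+0.000j S between n4,n7
  V1: constraint V(n7)−V(n5) = 5.74
Assemble and solve the 8×8 MNA system:
  V(n1)=-0.2965+0.01754j  V(n2)=-0.3329-0.1940j  V(n3)=3.660-0.2895j  V(n4)=4.367-0.3064j  V(n5)=-0.3453-0.3783j  V(n6)=-0.1500-0.2031j  V(n7)=5.395-0.3783j
  i(V1)=-0.4029+0.02700j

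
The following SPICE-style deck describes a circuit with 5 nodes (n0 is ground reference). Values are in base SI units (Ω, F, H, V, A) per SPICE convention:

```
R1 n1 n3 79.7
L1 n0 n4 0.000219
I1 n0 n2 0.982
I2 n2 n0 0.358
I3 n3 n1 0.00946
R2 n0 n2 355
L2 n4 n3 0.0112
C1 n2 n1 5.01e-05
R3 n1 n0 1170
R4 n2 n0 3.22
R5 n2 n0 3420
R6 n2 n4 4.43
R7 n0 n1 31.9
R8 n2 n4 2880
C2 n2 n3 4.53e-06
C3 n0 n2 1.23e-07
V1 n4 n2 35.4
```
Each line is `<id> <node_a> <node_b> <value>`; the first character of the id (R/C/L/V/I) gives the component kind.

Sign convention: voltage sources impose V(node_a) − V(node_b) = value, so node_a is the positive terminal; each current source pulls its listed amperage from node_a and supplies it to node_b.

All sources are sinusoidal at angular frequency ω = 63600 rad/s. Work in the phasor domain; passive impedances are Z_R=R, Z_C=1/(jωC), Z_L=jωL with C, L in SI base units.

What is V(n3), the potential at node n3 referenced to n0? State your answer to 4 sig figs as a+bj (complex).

0.2625+7.458j V

Apply KCL at each of the 4 non-ground nodes and solve the resulting linear system.
Node n1: branches {R1, I3, C1, R3, R7} → V_1 = 0.3620+7.430j
Node n2: branches {I1, I2, R2, C1, R4, R5, R6, R8, C2, C3, V1} → V_2 = 0.4370+7.429j
Node n3: branches {R1, I3, L2, C2} → V_3 = 0.2625+7.458j
Node n4: branches {L1, L2, R6, R8, V1} → V_4 = 35.84+7.429j
Source currents: i(V1)=-8.537+2.623j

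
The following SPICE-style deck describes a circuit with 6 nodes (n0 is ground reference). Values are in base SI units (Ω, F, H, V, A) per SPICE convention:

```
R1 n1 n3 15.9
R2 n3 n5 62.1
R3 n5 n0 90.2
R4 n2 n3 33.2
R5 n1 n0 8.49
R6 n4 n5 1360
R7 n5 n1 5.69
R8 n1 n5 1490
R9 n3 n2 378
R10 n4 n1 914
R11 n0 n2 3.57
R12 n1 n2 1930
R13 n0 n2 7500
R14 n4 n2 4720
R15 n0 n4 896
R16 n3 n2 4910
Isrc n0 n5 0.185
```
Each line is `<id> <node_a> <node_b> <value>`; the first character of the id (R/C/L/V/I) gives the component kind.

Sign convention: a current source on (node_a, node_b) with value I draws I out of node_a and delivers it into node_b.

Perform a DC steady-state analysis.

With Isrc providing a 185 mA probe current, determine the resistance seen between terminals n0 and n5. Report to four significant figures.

Apply KCL at each of the 5 non-ground nodes and solve the resulting linear system.
Node n1: branches {R1, R5, R7, R8, R10, R12} → V_1 = 1.135
Node n2: branches {R4, R9, R11, R12, R13, R14, R16} → V_2 = 0.1022
Node n3: branches {R1, R2, R4, R9, R16} → V_3 = 0.9497
Node n4: branches {R6, R10, R14, R15} → V_4 = 0.8572
Node n5: branches {R2, R3, R6, R7, R8, Isrc} → V_5 = 1.963

R_eq = 10.61 Ω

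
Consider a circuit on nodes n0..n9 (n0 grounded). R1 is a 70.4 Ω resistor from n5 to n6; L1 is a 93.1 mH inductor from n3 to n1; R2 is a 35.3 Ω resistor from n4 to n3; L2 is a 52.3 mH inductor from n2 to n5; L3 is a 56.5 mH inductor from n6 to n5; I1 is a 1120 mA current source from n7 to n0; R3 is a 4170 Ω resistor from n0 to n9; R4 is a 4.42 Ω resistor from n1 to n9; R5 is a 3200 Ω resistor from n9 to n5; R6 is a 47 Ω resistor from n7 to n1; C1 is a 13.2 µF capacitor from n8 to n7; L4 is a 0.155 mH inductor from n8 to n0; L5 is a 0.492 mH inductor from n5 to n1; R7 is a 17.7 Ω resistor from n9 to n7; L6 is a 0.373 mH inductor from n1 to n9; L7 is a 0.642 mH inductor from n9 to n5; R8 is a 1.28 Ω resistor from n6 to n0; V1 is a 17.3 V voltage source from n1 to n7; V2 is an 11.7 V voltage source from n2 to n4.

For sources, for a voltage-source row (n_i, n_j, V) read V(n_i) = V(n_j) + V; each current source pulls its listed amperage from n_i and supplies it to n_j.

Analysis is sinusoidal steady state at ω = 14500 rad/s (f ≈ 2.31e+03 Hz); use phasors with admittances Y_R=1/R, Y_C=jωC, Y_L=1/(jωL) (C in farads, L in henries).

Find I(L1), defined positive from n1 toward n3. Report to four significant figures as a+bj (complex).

MNA unknowns: 9 node voltages V₁..V_9 plus 2 source currents (V1, V2)
R1: Y=0.01420+0.000j on G[5,6]
L1: Y=0.000-0.0007408j on G[3,1]
R2: Y=0.02833+0.000j on G[4,3]
L2: Y=0.000-0.001319j on G[2,5]
L3: Y=0.000-0.001221j on G[6,5]
I1: z[7]−=1.12, z[0]+=1.12
R3: Y=0.0002398+0.000j on G[0,9]
R4: Y=0.2262+0.000j on G[1,9]
R5: Y=0.0003125+0.000j on G[9,5]
R6: Y=0.02128+0.000j on G[7,1]
C1: Y=0.000+0.1914j on G[8,7]
L4: Y=0.000-0.4449j on G[8,0]
L5: Y=0.000-0.1402j on G[5,1]
R7: Y=0.05650+0.000j on G[9,7]
L6: Y=0.000-0.1849j on G[1,9]
L7: Y=0.000-0.1074j on G[9,5]
R8: Y=0.7812+0.000j on G[6,0]
V1: row V1−V7=17.3, i_V1 at 1,7
V2: row V2−V4=11.7, i_V2 at 2,4
solve → V1=17.26+4.034j, V2=20.90+2.982j, V3=9.238+2.772j, V4=9.205+2.982j, V5=16.40+2.273j, V6=0.2963+0.01588j, V7=-0.03846+4.034j, V8=0.02903-3.046j, V9=15.10+2.125j
aux → i_V1=-1.458+0.09497j, i_V2=-0.0009349+0.005944j

0.0009349-0.005944j A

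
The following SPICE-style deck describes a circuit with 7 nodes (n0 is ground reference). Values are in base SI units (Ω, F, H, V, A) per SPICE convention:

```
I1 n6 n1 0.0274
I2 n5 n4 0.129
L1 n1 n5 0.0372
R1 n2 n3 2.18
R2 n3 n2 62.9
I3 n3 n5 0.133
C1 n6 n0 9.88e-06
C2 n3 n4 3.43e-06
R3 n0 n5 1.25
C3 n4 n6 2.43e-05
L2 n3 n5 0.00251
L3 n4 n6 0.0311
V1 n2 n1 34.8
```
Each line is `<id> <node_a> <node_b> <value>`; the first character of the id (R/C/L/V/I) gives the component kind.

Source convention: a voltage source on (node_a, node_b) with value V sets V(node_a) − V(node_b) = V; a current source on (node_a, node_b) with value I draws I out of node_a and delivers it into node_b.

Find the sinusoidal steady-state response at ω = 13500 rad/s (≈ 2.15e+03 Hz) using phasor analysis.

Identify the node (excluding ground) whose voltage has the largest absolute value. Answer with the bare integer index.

1

Apply KCL at each of the 6 non-ground nodes and solve the resulting linear system.
Node n1: branches {I1, L1, V1} → V_1 = -68.81-65.78j
Node n2: branches {R1, R2, V1} → V_2 = -34.01-65.78j
Node n3: branches {R1, R2, I3, C2, L2} → V_3 = -34.35-65.50j
Node n4: branches {I2, C2, C3, L3} → V_4 = -11.29-22.30j
Node n5: branches {I2, L1, I3, R3, L2} → V_5 = -2.628+1.335j
Node n6: branches {I1, C1, C3, L3} → V_6 = -8.007-15.76j
Source currents: i(V1)=-0.1610+0.1318j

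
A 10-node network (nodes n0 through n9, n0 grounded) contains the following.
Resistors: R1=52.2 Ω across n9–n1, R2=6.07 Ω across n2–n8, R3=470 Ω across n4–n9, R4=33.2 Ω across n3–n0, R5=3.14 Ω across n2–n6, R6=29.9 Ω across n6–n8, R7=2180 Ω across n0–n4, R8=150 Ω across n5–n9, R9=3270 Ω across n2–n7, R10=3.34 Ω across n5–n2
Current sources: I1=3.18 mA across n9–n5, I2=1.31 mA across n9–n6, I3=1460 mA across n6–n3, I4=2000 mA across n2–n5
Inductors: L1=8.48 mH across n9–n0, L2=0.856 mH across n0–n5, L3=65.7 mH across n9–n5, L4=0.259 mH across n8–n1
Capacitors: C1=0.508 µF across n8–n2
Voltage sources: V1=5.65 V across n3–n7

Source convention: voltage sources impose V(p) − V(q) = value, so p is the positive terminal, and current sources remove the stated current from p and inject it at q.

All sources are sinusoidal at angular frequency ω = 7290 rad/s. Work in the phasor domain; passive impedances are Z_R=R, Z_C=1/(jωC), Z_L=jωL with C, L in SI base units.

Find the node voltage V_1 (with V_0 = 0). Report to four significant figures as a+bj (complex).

-10.60-7.967j V

MNA unknowns: 9 node voltages V₁..V_9 plus 1 source current (V1)
R1: Y=0.01916+0.000j on G[9,1]
R2: Y=0.1647+0.000j on G[2,8]
I1: z[9]−=0.00318, z[5]+=0.00318
R3: Y=0.002128+0.000j on G[4,9]
R4: Y=0.03012+0.000j on G[3,0]
L1: Y=0.000-0.01618j on G[9,0]
R5: Y=0.3185+0.000j on G[2,6]
R6: Y=0.03344+0.000j on G[6,8]
I2: z[9]−=0.00131, z[6]+=0.00131
I3: z[6]−=1.46, z[3]+=1.46
R7: Y=0.0004587+0.000j on G[0,4]
L2: Y=0.000-0.1603j on G[0,5]
R8: Y=0.006667+0.000j on G[5,9]
L3: Y=0.000-0.002088j on G[9,5]
I4: z[2]−=2, z[5]+=2
L4: Y=0.000-0.5296j on G[8,1]
R9: Y=0.0003058+0.000j on G[2,7]
R10: Y=0.2994+0.000j on G[5,2]
C1: Y=0.000+0.003703j on G[8,2]
V1: row V3−V7=5.65, i_V1 at 3,7
solve → V1=-10.60-7.967j, V2=-10.78-8.143j, V3=47.93-0.08184j, V4=-1.674-7.658j, V5=0.1682-8.065j, V6=-14.91-8.155j, V7=42.28-0.08184j, V8=-10.65-8.277j, V9=-2.035-9.309j
aux → i_V1=0.01623+0.002465j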